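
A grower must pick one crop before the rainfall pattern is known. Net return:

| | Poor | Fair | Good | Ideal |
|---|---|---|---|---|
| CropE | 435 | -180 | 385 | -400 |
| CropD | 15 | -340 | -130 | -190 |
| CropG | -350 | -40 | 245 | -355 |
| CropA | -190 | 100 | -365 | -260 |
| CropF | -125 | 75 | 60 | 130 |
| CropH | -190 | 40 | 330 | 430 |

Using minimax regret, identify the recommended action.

CropF

Column bests: Poor=435, Fair=100, Good=385, Ideal=430.
CropE regrets: 0, 280, 0, 830 → max 830
CropD regrets: 420, 440, 515, 620 → max 620
CropG regrets: 785, 140, 140, 785 → max 785
CropA regrets: 625, 0, 750, 690 → max 750
CropF regrets: 560, 25, 325, 300 → max 560
CropH regrets: 625, 60, 55, 0 → max 625
Smallest max regret = 560 → CropF.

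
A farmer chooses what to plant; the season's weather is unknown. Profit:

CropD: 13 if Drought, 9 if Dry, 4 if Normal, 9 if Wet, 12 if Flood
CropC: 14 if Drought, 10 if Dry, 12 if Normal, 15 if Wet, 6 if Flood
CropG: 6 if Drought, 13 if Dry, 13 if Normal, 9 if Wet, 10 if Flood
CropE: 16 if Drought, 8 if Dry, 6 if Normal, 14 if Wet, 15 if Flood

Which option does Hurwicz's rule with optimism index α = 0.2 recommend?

CropD: 0.2·13 + 0.8·4 = 5.8
CropC: 0.2·15 + 0.8·6 = 7.8
CropG: 0.2·13 + 0.8·6 = 7.4
CropE: 0.2·16 + 0.8·6 = 8
Highest Hurwicz score = 8 → CropE.

CropE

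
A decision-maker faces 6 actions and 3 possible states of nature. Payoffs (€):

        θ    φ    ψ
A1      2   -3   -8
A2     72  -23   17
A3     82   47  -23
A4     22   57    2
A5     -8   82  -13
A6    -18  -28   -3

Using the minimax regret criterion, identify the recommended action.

Column bests: θ=82, φ=82, ψ=17.
A1 regrets: 80, 85, 25 → max 85
A2 regrets: 10, 105, 0 → max 105
A3 regrets: 0, 35, 40 → max 40
A4 regrets: 60, 25, 15 → max 60
A5 regrets: 90, 0, 30 → max 90
A6 regrets: 100, 110, 20 → max 110
Smallest max regret = 40 → A3.

A3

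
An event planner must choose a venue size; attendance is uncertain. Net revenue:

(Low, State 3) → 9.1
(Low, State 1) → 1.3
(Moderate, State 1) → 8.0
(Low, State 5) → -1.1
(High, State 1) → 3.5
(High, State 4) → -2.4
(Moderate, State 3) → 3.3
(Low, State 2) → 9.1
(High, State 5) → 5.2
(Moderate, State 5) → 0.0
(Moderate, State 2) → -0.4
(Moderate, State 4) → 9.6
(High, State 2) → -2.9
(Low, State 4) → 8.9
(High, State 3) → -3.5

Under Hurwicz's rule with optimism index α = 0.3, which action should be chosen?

Low: 0.3·9.1 + 0.7·(-1.1) = 1.96
Moderate: 0.3·9.6 + 0.7·(-0.4) = 2.6
High: 0.3·5.2 + 0.7·(-3.5) = -0.89
Highest Hurwicz score = 2.6 → Moderate.

Moderate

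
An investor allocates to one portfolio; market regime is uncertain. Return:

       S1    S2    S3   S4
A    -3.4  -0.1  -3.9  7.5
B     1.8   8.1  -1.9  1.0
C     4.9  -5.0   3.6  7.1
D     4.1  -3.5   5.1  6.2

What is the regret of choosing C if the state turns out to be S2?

13.1

Best payoff under S2 is 8.1.
Regret = 8.1 − (-5.0) = 13.1.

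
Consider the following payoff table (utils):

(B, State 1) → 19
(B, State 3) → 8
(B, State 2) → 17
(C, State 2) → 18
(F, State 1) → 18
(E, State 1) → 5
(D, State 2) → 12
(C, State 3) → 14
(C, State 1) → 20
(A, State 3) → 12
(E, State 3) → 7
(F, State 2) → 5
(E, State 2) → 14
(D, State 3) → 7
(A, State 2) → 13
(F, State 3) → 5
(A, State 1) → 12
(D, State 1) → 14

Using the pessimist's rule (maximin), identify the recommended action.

C

Row minima: A=12, B=8, C=14, D=7, E=5, F=5
Best worst-case = 14 → C.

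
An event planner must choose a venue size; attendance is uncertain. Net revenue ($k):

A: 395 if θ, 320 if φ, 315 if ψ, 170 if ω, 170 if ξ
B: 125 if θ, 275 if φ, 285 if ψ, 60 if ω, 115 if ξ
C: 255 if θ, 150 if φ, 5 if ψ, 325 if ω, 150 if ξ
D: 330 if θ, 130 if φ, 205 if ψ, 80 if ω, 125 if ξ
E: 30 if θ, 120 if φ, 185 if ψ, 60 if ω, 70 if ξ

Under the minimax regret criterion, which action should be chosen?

A

Column bests: θ=395, φ=320, ψ=315, ω=325, ξ=170.
A regrets: 0, 0, 0, 155, 0 → max 155
B regrets: 270, 45, 30, 265, 55 → max 270
C regrets: 140, 170, 310, 0, 20 → max 310
D regrets: 65, 190, 110, 245, 45 → max 245
E regrets: 365, 200, 130, 265, 100 → max 365
Smallest max regret = 155 → A.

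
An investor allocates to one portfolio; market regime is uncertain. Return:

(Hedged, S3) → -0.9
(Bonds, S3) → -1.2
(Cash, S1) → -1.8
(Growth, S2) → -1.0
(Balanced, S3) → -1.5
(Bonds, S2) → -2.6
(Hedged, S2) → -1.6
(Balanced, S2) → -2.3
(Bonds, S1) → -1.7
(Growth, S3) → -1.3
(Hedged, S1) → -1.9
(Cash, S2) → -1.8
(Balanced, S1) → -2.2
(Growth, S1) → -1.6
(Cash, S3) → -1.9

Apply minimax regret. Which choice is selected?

Growth

Column bests: S1=-1.6, S2=-1.0, S3=-0.9.
Bonds regrets: 0.1, 1.6, 0.3 → max 1.6
Growth regrets: 0.0, 0.0, 0.4 → max 0.4
Hedged regrets: 0.3, 0.6, 0.0 → max 0.6
Balanced regrets: 0.6, 1.3, 0.6 → max 1.3
Cash regrets: 0.2, 0.8, 1.0 → max 1.0
Smallest max regret = 0.4 → Growth.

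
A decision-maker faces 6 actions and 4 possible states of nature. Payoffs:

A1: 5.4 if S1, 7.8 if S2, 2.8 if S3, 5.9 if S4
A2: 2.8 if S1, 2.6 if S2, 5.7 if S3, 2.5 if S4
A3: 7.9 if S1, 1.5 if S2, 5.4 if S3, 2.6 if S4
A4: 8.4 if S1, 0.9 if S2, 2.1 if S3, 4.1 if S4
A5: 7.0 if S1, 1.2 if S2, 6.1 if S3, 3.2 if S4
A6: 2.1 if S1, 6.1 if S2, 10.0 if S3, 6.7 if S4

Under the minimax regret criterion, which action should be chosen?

A2

Column bests: S1=8.4, S2=7.8, S3=10.0, S4=6.7.
A1 regrets: 3.0, 0.0, 7.2, 0.8 → max 7.2
A2 regrets: 5.6, 5.2, 4.3, 4.2 → max 5.6
A3 regrets: 0.5, 6.3, 4.6, 4.1 → max 6.3
A4 regrets: 0.0, 6.9, 7.9, 2.6 → max 7.9
A5 regrets: 1.4, 6.6, 3.9, 3.5 → max 6.6
A6 regrets: 6.3, 1.7, 0.0, 0.0 → max 6.3
Smallest max regret = 5.6 → A2.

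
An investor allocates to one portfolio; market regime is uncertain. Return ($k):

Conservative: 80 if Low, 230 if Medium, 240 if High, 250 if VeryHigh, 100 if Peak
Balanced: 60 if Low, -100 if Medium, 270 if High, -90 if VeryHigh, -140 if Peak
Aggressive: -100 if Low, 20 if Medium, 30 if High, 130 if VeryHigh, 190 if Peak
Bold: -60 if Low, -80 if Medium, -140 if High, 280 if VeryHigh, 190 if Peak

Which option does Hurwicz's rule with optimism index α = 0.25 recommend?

Conservative: 0.25·250 + 0.75·80 = 122.5
Balanced: 0.25·270 + 0.75·(-140) = -37.5
Aggressive: 0.25·190 + 0.75·(-100) = -27.5
Bold: 0.25·280 + 0.75·(-140) = -35
Highest Hurwicz score = 122.5 → Conservative.

Conservative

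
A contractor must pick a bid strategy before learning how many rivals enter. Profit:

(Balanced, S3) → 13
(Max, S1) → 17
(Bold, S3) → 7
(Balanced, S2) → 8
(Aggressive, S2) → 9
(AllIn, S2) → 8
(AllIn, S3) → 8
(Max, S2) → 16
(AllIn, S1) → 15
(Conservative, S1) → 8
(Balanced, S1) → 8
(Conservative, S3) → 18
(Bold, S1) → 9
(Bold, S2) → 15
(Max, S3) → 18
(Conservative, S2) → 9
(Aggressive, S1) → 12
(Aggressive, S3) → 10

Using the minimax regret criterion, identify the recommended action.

Column bests: S1=17, S2=16, S3=18.
Conservative regrets: 9, 7, 0 → max 9
Balanced regrets: 9, 8, 5 → max 9
Aggressive regrets: 5, 7, 8 → max 8
Bold regrets: 8, 1, 11 → max 11
AllIn regrets: 2, 8, 10 → max 10
Max regrets: 0, 0, 0 → max 0
Smallest max regret = 0 → Max.

Max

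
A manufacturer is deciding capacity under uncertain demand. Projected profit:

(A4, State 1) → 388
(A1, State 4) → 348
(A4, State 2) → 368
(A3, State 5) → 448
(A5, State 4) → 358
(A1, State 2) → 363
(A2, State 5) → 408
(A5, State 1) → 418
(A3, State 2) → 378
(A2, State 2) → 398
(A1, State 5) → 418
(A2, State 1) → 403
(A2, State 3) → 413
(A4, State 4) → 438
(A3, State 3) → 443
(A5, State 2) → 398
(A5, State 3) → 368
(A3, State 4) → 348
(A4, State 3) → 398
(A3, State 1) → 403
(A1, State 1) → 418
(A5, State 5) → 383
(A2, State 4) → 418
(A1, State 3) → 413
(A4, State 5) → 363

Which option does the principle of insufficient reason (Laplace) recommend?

Row averages: A1=392, A2=408, A3=404, A4=391, A5=385
Highest average = 408 → A2.

A2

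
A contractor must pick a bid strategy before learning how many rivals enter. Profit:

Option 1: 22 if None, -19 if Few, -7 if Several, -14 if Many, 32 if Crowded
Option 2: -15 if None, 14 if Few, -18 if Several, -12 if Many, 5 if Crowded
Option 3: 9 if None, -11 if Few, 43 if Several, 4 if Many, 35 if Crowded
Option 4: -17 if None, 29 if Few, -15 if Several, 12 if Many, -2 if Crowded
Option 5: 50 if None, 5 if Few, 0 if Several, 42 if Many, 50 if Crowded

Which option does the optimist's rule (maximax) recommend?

Row maxima: Option 1=32, Option 2=14, Option 3=43, Option 4=29, Option 5=50
Best best-case = 50 → Option 5.

Option 5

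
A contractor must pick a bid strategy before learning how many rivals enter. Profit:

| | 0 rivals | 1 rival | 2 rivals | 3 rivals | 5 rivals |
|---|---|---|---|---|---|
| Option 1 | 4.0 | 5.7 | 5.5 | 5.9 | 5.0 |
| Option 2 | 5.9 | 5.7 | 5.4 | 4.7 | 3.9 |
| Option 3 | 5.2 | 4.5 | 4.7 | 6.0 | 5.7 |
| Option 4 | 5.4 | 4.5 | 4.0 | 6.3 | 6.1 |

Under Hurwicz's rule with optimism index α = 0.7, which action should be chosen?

Option 4

Option 1: 0.7·5.9 + 0.3·4.0 = 5.33
Option 2: 0.7·5.9 + 0.3·3.9 = 5.3
Option 3: 0.7·6.0 + 0.3·4.5 = 5.55
Option 4: 0.7·6.3 + 0.3·4.0 = 5.61
Highest Hurwicz score = 5.61 → Option 4.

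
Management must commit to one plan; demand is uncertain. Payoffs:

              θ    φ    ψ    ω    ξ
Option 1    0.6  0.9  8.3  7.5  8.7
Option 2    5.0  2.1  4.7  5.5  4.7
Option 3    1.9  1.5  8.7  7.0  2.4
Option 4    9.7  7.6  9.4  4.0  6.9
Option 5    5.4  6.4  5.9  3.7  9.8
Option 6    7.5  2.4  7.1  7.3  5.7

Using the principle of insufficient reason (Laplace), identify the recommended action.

Option 4

Row averages: Option 1=5.2, Option 2=4.4, Option 3=4.3, Option 4=7.52, Option 5=6.24, Option 6=6
Highest average = 7.52 → Option 4.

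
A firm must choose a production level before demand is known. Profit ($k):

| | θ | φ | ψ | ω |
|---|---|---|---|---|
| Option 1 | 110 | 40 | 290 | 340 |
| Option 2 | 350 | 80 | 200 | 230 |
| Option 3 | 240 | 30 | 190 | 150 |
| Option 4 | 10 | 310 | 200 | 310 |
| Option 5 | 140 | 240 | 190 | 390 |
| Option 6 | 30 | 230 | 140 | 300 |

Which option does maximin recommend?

Row minima: Option 1=40, Option 2=80, Option 3=30, Option 4=10, Option 5=140, Option 6=30
Best worst-case = 140 → Option 5.

Option 5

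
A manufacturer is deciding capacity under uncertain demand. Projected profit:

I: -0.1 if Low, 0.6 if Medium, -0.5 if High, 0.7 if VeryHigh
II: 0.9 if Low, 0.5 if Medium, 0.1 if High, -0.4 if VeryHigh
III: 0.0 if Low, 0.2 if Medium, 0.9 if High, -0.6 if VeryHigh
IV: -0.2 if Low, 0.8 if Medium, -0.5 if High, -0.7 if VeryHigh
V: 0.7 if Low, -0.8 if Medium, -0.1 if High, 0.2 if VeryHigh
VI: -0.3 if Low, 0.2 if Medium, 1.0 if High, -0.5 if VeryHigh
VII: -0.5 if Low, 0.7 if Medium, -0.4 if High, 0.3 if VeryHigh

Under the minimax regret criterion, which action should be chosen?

Column bests: Low=0.9, Medium=0.8, High=1.0, VeryHigh=0.7.
I regrets: 1.0, 0.2, 1.5, 0.0 → max 1.5
II regrets: 0.0, 0.3, 0.9, 1.1 → max 1.1
III regrets: 0.9, 0.6, 0.1, 1.3 → max 1.3
IV regrets: 1.1, 0.0, 1.5, 1.4 → max 1.5
V regrets: 0.2, 1.6, 1.1, 0.5 → max 1.6
VI regrets: 1.2, 0.6, 0.0, 1.2 → max 1.2
VII regrets: 1.4, 0.1, 1.4, 0.4 → max 1.4
Smallest max regret = 1.1 → II.

II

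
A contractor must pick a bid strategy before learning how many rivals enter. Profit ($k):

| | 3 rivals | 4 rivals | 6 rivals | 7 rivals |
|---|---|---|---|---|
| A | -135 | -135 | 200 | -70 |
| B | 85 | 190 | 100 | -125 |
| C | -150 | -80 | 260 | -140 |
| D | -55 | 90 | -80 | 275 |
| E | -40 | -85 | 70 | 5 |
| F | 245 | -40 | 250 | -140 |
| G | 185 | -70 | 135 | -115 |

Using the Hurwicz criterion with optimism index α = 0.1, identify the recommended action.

A: 0.1·200 + 0.9·(-135) = -101.5
B: 0.1·190 + 0.9·(-125) = -93.5
C: 0.1·260 + 0.9·(-150) = -109
D: 0.1·275 + 0.9·(-80) = -44.5
E: 0.1·70 + 0.9·(-85) = -69.5
F: 0.1·250 + 0.9·(-140) = -101
G: 0.1·185 + 0.9·(-115) = -85
Highest Hurwicz score = -44.5 → D.

D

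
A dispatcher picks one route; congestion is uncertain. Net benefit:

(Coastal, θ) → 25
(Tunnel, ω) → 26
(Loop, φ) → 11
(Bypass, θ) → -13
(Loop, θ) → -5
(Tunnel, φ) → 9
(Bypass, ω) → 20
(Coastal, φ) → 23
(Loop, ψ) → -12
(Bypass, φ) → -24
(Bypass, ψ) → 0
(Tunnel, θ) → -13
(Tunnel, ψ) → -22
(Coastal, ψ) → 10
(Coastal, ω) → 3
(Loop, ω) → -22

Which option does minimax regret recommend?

Coastal

Column bests: θ=25, φ=23, ψ=10, ω=26.
Bypass regrets: 38, 47, 10, 6 → max 47
Loop regrets: 30, 12, 22, 48 → max 48
Coastal regrets: 0, 0, 0, 23 → max 23
Tunnel regrets: 38, 14, 32, 0 → max 38
Smallest max regret = 23 → Coastal.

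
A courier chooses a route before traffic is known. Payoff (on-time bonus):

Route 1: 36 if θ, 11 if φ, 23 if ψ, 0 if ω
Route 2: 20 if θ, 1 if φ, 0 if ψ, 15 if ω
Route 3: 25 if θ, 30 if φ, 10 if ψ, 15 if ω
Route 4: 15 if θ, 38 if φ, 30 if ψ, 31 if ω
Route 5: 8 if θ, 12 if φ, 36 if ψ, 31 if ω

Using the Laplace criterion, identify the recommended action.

Route 4

Row averages: Route 1=17.5, Route 2=9, Route 3=20, Route 4=28.5, Route 5=21.75
Highest average = 28.5 → Route 4.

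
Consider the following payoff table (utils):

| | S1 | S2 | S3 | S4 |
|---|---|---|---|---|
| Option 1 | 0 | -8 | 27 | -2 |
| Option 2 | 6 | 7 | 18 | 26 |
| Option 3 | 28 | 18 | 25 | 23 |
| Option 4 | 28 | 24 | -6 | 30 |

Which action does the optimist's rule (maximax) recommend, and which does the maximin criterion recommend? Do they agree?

maximax → Option 4; maximin → Option 3 (disagree)

Row maxima: Option 1=27, Option 2=26, Option 3=28, Option 4=30
Best best-case = 30 → Option 4.
Row minima: Option 1=-8, Option 2=6, Option 3=18, Option 4=-6
Best worst-case = 18 → Option 3.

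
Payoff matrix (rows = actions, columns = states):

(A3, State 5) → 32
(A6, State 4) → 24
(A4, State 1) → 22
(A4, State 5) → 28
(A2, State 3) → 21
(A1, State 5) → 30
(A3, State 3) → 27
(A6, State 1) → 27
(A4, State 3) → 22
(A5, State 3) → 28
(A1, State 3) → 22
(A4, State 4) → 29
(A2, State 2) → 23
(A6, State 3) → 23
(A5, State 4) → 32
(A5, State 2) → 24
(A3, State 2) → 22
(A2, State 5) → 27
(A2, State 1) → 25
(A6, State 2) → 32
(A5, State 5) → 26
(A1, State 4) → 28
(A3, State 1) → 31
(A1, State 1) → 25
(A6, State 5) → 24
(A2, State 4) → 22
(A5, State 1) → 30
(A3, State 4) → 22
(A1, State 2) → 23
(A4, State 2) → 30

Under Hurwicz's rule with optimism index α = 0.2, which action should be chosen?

A5

A1: 0.2·30 + 0.8·22 = 23.6
A2: 0.2·27 + 0.8·21 = 22.2
A3: 0.2·32 + 0.8·22 = 24
A4: 0.2·30 + 0.8·22 = 23.6
A5: 0.2·32 + 0.8·24 = 25.6
A6: 0.2·32 + 0.8·23 = 24.8
Highest Hurwicz score = 25.6 → A5.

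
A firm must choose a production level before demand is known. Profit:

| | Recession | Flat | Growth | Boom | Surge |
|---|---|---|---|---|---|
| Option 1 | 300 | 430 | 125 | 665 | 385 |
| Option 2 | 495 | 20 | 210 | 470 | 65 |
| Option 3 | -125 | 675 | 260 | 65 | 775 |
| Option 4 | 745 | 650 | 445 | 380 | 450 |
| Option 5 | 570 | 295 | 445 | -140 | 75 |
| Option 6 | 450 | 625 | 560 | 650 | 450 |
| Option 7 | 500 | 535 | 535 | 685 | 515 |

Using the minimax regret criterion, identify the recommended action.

Option 7

Column bests: Recession=745, Flat=675, Growth=560, Boom=685, Surge=775.
Option 1 regrets: 445, 245, 435, 20, 390 → max 445
Option 2 regrets: 250, 655, 350, 215, 710 → max 710
Option 3 regrets: 870, 0, 300, 620, 0 → max 870
Option 4 regrets: 0, 25, 115, 305, 325 → max 325
Option 5 regrets: 175, 380, 115, 825, 700 → max 825
Option 6 regrets: 295, 50, 0, 35, 325 → max 325
Option 7 regrets: 245, 140, 25, 0, 260 → max 260
Smallest max regret = 260 → Option 7.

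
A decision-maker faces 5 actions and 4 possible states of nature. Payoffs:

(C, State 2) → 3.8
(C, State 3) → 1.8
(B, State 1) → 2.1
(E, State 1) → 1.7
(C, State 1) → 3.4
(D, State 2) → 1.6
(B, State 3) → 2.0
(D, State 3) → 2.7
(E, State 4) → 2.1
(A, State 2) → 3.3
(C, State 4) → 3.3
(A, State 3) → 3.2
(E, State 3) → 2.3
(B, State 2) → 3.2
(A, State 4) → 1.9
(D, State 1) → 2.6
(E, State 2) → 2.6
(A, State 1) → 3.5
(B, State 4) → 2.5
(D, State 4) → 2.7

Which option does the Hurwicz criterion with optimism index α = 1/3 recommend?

A: 1/3·3.5 + 2/3·1.9 = 73/30
B: 1/3·3.2 + 2/3·2.0 = 2.4
C: 1/3·3.8 + 2/3·1.8 = 37/15
D: 1/3·2.7 + 2/3·1.6 = 59/30
E: 1/3·2.6 + 2/3·1.7 = 2
Highest Hurwicz score = 37/15 → C.

C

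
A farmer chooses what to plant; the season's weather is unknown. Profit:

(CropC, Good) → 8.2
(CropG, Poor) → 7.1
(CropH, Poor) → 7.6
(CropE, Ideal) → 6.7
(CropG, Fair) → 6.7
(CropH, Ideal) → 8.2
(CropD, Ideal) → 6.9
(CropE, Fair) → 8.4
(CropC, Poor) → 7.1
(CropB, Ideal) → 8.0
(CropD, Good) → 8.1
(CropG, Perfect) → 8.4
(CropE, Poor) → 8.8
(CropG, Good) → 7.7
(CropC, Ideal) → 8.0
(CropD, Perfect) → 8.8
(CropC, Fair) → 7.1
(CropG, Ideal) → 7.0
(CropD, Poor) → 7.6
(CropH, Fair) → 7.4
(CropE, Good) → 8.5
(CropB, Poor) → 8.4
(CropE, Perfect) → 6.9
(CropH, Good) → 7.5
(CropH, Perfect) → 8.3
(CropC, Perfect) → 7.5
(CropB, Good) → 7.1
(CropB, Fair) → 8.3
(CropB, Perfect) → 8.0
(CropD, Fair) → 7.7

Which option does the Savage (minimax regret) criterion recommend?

Column bests: Poor=8.8, Fair=8.4, Good=8.5, Ideal=8.2, Perfect=8.8.
CropH regrets: 1.2, 1.0, 1.0, 0.0, 0.5 → max 1.2
CropC regrets: 1.7, 1.3, 0.3, 0.2, 1.3 → max 1.7
CropD regrets: 1.2, 0.7, 0.4, 1.3, 0.0 → max 1.3
CropE regrets: 0.0, 0.0, 0.0, 1.5, 1.9 → max 1.9
CropB regrets: 0.4, 0.1, 1.4, 0.2, 0.8 → max 1.4
CropG regrets: 1.7, 1.7, 0.8, 1.2, 0.4 → max 1.7
Smallest max regret = 1.2 → CropH.

CropH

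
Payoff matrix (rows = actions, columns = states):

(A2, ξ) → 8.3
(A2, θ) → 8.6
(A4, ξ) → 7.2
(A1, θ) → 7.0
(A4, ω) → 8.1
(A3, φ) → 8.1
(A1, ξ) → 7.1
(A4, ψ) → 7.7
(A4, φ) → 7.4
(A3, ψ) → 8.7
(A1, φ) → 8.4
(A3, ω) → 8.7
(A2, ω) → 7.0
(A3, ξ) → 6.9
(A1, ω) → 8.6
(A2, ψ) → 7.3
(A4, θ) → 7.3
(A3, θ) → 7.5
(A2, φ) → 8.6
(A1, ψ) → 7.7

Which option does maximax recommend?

A3

Row maxima: A1=8.6, A2=8.6, A3=8.7, A4=8.1
Best best-case = 8.7 → A3.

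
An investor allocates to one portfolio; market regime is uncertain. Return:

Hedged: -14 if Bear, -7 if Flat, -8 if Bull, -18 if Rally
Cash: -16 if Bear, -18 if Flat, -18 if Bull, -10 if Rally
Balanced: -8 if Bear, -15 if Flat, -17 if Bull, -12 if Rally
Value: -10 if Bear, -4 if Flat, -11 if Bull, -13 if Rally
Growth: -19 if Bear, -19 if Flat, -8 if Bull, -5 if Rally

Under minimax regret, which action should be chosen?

Column bests: Bear=-8, Flat=-4, Bull=-8, Rally=-5.
Hedged regrets: 6, 3, 0, 13 → max 13
Cash regrets: 8, 14, 10, 5 → max 14
Balanced regrets: 0, 11, 9, 7 → max 11
Value regrets: 2, 0, 3, 8 → max 8
Growth regrets: 11, 15, 0, 0 → max 15
Smallest max regret = 8 → Value.

Value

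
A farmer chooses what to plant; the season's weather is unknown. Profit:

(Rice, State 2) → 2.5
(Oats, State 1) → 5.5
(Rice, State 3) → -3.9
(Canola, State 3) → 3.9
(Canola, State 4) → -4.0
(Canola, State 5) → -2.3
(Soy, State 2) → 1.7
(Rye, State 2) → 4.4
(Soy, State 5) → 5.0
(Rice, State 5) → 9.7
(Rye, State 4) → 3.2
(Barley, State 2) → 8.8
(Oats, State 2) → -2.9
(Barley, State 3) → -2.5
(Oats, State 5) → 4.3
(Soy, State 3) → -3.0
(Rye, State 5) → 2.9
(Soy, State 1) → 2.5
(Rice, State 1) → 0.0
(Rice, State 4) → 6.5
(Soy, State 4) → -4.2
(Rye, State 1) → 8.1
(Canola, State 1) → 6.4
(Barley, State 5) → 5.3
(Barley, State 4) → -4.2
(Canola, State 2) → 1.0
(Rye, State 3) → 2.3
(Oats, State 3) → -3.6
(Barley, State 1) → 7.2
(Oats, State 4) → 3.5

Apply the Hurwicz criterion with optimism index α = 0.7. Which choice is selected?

Rye

Oats: 0.7·5.5 + 0.3·(-3.6) = 2.77
Rice: 0.7·9.7 + 0.3·(-3.9) = 5.62
Soy: 0.7·5.0 + 0.3·(-4.2) = 2.24
Barley: 0.7·8.8 + 0.3·(-4.2) = 4.9
Canola: 0.7·6.4 + 0.3·(-4.0) = 3.28
Rye: 0.7·8.1 + 0.3·2.3 = 6.36
Highest Hurwicz score = 6.36 → Rye.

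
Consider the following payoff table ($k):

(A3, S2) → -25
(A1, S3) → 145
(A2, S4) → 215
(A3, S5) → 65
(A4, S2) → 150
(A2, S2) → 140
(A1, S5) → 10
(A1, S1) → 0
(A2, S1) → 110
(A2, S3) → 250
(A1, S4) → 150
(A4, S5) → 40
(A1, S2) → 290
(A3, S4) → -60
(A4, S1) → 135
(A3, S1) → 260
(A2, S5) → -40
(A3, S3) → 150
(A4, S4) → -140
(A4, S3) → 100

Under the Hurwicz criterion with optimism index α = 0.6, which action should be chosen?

A1: 0.6·290 + 0.4·0 = 174
A2: 0.6·250 + 0.4·(-40) = 134
A3: 0.6·260 + 0.4·(-60) = 132
A4: 0.6·150 + 0.4·(-140) = 34
Highest Hurwicz score = 174 → A1.

A1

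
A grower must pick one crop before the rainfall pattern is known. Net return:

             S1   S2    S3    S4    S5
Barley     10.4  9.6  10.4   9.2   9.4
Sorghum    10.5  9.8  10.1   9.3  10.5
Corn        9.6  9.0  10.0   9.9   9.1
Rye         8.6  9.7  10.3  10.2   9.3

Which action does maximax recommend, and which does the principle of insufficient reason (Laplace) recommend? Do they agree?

maximax → Sorghum; laplace → Sorghum (agree)

Row maxima: Barley=10.4, Sorghum=10.5, Corn=10.0, Rye=10.3
Best best-case = 10.5 → Sorghum.
Row averages: Barley=9.8, Sorghum=10.04, Corn=9.52, Rye=9.62
Highest average = 10.04 → Sorghum.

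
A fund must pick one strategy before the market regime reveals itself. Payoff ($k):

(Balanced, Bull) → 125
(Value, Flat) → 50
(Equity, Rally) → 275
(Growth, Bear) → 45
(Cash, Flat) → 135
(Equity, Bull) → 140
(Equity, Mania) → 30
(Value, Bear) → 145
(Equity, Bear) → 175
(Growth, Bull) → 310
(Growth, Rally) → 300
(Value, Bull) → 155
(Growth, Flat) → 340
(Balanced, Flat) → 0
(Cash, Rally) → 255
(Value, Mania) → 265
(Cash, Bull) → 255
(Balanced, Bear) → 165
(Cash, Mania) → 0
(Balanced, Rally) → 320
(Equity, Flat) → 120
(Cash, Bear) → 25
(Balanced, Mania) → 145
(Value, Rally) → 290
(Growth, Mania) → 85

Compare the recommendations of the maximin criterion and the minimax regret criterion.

Row minima: Cash=0, Balanced=0, Growth=45, Value=50, Equity=30
Best worst-case = 50 → Value.
Column bests: Bear=175, Flat=340, Bull=310, Rally=320, Mania=265.
Cash regrets: 150, 205, 55, 65, 265 → max 265
Balanced regrets: 10, 340, 185, 0, 120 → max 340
Growth regrets: 130, 0, 0, 20, 180 → max 180
Value regrets: 30, 290, 155, 30, 0 → max 290
Equity regrets: 0, 220, 170, 45, 235 → max 235
Smallest max regret = 180 → Growth.

maximin → Value; minimax regret → Growth (disagree)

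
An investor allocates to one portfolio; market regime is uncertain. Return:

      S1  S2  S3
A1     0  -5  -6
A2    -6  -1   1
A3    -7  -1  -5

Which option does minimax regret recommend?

Column bests: S1=0, S2=-1, S3=1.
A1 regrets: 0, 4, 7 → max 7
A2 regrets: 6, 0, 0 → max 6
A3 regrets: 7, 0, 6 → max 7
Smallest max regret = 6 → A2.

A2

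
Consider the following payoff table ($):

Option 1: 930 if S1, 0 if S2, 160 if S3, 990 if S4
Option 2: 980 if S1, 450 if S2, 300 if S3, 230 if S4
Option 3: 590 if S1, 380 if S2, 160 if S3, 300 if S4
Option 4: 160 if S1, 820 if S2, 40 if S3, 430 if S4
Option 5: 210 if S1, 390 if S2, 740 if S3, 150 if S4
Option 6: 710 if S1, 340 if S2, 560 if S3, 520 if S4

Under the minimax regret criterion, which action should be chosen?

Option 6

Column bests: S1=980, S2=820, S3=740, S4=990.
Option 1 regrets: 50, 820, 580, 0 → max 820
Option 2 regrets: 0, 370, 440, 760 → max 760
Option 3 regrets: 390, 440, 580, 690 → max 690
Option 4 regrets: 820, 0, 700, 560 → max 820
Option 5 regrets: 770, 430, 0, 840 → max 840
Option 6 regrets: 270, 480, 180, 470 → max 480
Smallest max regret = 480 → Option 6.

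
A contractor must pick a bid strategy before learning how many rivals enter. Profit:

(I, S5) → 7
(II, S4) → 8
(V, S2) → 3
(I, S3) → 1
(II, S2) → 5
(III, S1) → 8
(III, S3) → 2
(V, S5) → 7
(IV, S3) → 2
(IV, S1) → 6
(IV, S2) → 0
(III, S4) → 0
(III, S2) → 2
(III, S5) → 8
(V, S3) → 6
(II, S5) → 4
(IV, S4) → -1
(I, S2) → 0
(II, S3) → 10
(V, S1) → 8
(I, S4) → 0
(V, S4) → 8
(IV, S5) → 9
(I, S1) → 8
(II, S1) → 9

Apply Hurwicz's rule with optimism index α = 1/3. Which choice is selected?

II

I: 1/3·8 + 2/3·0 = 8/3
II: 1/3·10 + 2/3·4 = 6
III: 1/3·8 + 2/3·0 = 8/3
IV: 1/3·9 + 2/3·(-1) = 7/3
V: 1/3·8 + 2/3·3 = 14/3
Highest Hurwicz score = 6 → II.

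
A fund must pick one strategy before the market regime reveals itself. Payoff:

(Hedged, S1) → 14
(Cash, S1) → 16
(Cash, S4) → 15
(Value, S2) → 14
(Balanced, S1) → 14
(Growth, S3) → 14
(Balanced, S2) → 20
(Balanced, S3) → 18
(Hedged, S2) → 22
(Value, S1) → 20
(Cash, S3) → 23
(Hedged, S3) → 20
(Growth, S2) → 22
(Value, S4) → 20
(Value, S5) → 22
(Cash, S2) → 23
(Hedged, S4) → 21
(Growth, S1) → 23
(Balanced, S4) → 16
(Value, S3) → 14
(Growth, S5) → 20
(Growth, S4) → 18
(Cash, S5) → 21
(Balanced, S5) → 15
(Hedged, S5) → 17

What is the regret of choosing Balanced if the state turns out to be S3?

Best payoff under S3 is 23.
Regret = 23 − 18 = 5.

5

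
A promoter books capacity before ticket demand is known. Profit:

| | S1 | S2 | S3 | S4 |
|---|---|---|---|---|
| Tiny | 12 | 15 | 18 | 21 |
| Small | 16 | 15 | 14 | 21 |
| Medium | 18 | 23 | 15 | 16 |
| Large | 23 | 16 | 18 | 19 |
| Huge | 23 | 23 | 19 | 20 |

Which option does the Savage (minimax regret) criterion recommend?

Huge

Column bests: S1=23, S2=23, S3=19, S4=21.
Tiny regrets: 11, 8, 1, 0 → max 11
Small regrets: 7, 8, 5, 0 → max 8
Medium regrets: 5, 0, 4, 5 → max 5
Large regrets: 0, 7, 1, 2 → max 7
Huge regrets: 0, 0, 0, 1 → max 1
Smallest max regret = 1 → Huge.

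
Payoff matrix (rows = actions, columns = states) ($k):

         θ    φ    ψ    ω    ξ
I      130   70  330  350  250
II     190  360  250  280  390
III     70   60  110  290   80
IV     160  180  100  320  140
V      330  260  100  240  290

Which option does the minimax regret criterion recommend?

II

Column bests: θ=330, φ=360, ψ=330, ω=350, ξ=390.
I regrets: 200, 290, 0, 0, 140 → max 290
II regrets: 140, 0, 80, 70, 0 → max 140
III regrets: 260, 300, 220, 60, 310 → max 310
IV regrets: 170, 180, 230, 30, 250 → max 250
V regrets: 0, 100, 230, 110, 100 → max 230
Smallest max regret = 140 → II.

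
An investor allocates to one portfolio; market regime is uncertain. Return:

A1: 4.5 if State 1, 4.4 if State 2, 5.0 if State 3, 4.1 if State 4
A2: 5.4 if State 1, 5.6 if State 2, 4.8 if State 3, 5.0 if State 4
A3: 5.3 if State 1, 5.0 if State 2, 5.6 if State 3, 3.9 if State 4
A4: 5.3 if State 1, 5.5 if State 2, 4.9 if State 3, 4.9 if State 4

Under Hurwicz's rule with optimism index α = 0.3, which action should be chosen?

A1: 0.3·5.0 + 0.7·4.1 = 4.37
A2: 0.3·5.6 + 0.7·4.8 = 5.04
A3: 0.3·5.6 + 0.7·3.9 = 4.41
A4: 0.3·5.5 + 0.7·4.9 = 5.08
Highest Hurwicz score = 5.08 → A4.

A4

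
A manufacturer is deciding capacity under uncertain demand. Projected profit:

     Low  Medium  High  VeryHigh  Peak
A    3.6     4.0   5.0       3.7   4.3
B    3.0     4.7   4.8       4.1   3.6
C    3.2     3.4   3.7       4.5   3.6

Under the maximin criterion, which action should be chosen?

A

Row minima: A=3.6, B=3.0, C=3.2
Best worst-case = 3.6 → A.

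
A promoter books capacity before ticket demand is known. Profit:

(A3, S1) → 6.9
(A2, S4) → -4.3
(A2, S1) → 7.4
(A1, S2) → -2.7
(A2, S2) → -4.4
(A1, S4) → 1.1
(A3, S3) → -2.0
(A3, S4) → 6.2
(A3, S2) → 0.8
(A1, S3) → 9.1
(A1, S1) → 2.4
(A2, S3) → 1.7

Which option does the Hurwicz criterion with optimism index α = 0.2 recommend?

A3

A1: 0.2·9.1 + 0.8·(-2.7) = -0.34
A2: 0.2·7.4 + 0.8·(-4.4) = -2.04
A3: 0.2·6.9 + 0.8·(-2.0) = -0.22
Highest Hurwicz score = -0.22 → A3.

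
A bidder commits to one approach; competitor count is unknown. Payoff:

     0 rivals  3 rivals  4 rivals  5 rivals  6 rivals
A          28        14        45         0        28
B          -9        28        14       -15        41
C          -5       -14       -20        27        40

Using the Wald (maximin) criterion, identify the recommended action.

A

Row minima: A=0, B=-15, C=-20
Best worst-case = 0 → A.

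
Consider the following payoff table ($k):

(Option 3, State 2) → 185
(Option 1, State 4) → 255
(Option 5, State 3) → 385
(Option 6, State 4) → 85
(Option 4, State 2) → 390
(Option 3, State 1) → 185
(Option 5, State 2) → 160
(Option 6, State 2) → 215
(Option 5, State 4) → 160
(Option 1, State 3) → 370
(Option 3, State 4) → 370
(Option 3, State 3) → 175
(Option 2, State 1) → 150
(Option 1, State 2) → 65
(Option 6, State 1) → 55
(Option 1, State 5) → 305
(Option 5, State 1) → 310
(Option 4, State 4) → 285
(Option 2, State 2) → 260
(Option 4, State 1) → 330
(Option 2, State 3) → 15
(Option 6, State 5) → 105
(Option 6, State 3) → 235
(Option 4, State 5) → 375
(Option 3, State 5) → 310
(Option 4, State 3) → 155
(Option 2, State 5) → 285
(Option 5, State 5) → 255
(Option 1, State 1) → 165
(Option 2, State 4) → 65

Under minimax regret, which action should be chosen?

Option 3

Column bests: State 1=330, State 2=390, State 3=385, State 4=370, State 5=375.
Option 1 regrets: 165, 325, 15, 115, 70 → max 325
Option 2 regrets: 180, 130, 370, 305, 90 → max 370
Option 3 regrets: 145, 205, 210, 0, 65 → max 210
Option 4 regrets: 0, 0, 230, 85, 0 → max 230
Option 5 regrets: 20, 230, 0, 210, 120 → max 230
Option 6 regrets: 275, 175, 150, 285, 270 → max 285
Smallest max regret = 210 → Option 3.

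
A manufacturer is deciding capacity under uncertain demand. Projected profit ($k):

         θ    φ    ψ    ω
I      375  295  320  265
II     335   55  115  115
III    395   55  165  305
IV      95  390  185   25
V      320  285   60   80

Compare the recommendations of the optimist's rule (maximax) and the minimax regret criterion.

Row maxima: I=375, II=335, III=395, IV=390, V=320
Best best-case = 395 → III.
Column bests: θ=395, φ=390, ψ=320, ω=305.
I regrets: 20, 95, 0, 40 → max 95
II regrets: 60, 335, 205, 190 → max 335
III regrets: 0, 335, 155, 0 → max 335
IV regrets: 300, 0, 135, 280 → max 300
V regrets: 75, 105, 260, 225 → max 260
Smallest max regret = 95 → I.

maximax → III; minimax regret → I (disagree)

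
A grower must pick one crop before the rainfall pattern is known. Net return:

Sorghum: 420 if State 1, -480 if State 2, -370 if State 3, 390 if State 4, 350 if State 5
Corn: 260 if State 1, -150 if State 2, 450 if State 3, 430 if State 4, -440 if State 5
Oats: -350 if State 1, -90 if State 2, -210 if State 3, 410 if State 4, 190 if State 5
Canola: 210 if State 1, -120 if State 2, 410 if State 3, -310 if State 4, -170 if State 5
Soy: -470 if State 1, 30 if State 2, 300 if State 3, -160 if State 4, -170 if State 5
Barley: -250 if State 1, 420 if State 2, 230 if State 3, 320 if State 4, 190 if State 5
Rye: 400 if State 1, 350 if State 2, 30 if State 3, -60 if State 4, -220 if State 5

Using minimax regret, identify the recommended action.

Rye

Column bests: State 1=420, State 2=420, State 3=450, State 4=430, State 5=350.
Sorghum regrets: 0, 900, 820, 40, 0 → max 900
Corn regrets: 160, 570, 0, 0, 790 → max 790
Oats regrets: 770, 510, 660, 20, 160 → max 770
Canola regrets: 210, 540, 40, 740, 520 → max 740
Soy regrets: 890, 390, 150, 590, 520 → max 890
Barley regrets: 670, 0, 220, 110, 160 → max 670
Rye regrets: 20, 70, 420, 490, 570 → max 570
Smallest max regret = 570 → Rye.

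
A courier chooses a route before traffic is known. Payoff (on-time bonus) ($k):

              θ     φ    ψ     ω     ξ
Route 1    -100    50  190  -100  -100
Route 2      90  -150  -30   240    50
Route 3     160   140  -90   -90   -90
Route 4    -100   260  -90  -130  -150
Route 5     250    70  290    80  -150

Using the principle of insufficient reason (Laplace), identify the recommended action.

Row averages: Route 1=-12, Route 2=40, Route 3=6, Route 4=-42, Route 5=108
Highest average = 108 → Route 5.

Route 5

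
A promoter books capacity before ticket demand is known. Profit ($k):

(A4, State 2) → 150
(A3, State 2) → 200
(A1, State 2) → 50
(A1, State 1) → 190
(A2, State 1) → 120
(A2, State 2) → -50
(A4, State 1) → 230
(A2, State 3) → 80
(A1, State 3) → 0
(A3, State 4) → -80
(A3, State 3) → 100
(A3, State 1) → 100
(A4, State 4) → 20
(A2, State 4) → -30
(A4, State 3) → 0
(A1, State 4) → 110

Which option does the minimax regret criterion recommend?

A4

Column bests: State 1=230, State 2=200, State 3=100, State 4=110.
A1 regrets: 40, 150, 100, 0 → max 150
A2 regrets: 110, 250, 20, 140 → max 250
A3 regrets: 130, 0, 0, 190 → max 190
A4 regrets: 0, 50, 100, 90 → max 100
Smallest max regret = 100 → A4.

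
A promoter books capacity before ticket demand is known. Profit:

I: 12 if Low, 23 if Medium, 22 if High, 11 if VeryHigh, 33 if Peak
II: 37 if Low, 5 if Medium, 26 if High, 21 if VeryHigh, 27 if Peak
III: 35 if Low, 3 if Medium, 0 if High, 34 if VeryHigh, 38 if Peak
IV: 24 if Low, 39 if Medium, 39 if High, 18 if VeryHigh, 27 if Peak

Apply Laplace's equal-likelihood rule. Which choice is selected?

Row averages: I=20.2, II=23.2, III=22, IV=29.4
Highest average = 29.4 → IV.

IV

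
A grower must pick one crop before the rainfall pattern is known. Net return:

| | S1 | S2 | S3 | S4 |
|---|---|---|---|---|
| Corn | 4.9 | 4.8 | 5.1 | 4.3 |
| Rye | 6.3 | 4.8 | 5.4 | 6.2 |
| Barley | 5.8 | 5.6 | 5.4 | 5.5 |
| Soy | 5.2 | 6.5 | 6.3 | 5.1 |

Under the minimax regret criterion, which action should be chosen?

Column bests: S1=6.3, S2=6.5, S3=6.3, S4=6.2.
Corn regrets: 1.4, 1.7, 1.2, 1.9 → max 1.9
Rye regrets: 0.0, 1.7, 0.9, 0.0 → max 1.7
Barley regrets: 0.5, 0.9, 0.9, 0.7 → max 0.9
Soy regrets: 1.1, 0.0, 0.0, 1.1 → max 1.1
Smallest max regret = 0.9 → Barley.

Barley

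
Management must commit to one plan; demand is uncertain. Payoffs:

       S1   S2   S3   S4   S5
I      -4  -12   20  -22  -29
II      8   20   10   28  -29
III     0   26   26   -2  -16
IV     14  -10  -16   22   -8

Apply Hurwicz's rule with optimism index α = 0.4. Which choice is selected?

I: 0.4·20 + 0.6·(-29) = -9.4
II: 0.4·28 + 0.6·(-29) = -6.2
III: 0.4·26 + 0.6·(-16) = 0.8
IV: 0.4·22 + 0.6·(-16) = -0.8
Highest Hurwicz score = 0.8 → III.

III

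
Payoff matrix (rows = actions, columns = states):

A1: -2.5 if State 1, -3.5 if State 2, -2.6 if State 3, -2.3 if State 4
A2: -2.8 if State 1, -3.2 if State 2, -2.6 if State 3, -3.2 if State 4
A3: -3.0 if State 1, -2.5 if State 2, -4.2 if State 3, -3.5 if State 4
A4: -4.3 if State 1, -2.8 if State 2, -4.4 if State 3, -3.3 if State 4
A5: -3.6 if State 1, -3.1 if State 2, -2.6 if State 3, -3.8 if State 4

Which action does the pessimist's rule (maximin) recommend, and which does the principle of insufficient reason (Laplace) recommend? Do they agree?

maximin → A2; laplace → A1 (disagree)

Row minima: A1=-3.5, A2=-3.2, A3=-4.2, A4=-4.4, A5=-3.8
Best worst-case = -3.2 → A2.
Row averages: A1=-2.725, A2=-2.95, A3=-3.3, A4=-3.7, A5=-3.275
Highest average = -2.725 → A1.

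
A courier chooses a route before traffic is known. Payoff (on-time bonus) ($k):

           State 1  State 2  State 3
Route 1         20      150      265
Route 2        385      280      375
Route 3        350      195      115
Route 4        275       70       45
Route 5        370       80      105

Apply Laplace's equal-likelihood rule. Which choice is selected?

Route 2

Row averages: Route 1=145, Route 2=1040/3, Route 3=220, Route 4=130, Route 5=185
Highest average = 1040/3 → Route 2.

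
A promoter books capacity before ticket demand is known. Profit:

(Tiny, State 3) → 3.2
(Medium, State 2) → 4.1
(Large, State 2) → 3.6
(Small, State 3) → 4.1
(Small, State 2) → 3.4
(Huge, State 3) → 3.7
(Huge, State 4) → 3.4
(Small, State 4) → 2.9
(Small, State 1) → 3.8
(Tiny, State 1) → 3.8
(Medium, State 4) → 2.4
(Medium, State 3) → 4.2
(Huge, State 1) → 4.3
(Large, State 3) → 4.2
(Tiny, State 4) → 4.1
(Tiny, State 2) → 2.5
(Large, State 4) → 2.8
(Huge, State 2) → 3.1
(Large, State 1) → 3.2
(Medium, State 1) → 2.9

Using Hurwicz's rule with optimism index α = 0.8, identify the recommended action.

Huge

Tiny: 0.8·4.1 + 0.2·2.5 = 3.78
Small: 0.8·4.1 + 0.2·2.9 = 3.86
Medium: 0.8·4.2 + 0.2·2.4 = 3.84
Large: 0.8·4.2 + 0.2·2.8 = 3.92
Huge: 0.8·4.3 + 0.2·3.1 = 4.06
Highest Hurwicz score = 4.06 → Huge.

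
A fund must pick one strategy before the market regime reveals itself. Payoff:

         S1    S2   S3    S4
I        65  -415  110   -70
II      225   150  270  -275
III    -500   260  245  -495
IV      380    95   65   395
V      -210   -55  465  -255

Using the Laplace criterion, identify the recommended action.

IV

Row averages: I=-77.5, II=92.5, III=-122.5, IV=233.75, V=-13.75
Highest average = 233.75 → IV.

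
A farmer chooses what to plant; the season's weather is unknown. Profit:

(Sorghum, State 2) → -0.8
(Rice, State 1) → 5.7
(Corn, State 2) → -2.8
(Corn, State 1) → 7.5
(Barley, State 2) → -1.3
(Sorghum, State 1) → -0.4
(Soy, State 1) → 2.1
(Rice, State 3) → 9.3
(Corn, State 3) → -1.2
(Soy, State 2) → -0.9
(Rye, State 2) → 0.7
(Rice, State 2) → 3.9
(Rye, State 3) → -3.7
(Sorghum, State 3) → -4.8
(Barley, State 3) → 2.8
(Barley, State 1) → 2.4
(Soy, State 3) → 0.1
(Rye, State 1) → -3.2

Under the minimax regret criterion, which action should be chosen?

Rice

Column bests: State 1=7.5, State 2=3.9, State 3=9.3.
Rye regrets: 10.7, 3.2, 13.0 → max 13.0
Barley regrets: 5.1, 5.2, 6.5 → max 6.5
Rice regrets: 1.8, 0.0, 0.0 → max 1.8
Soy regrets: 5.4, 4.8, 9.2 → max 9.2
Corn regrets: 0.0, 6.7, 10.5 → max 10.5
Sorghum regrets: 7.9, 4.7, 14.1 → max 14.1
Smallest max regret = 1.8 → Rice.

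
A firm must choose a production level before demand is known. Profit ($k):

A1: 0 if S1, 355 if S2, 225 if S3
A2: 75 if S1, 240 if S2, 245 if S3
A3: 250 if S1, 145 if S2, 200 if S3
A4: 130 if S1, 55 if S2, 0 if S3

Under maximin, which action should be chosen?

A3

Row minima: A1=0, A2=75, A3=145, A4=0
Best worst-case = 145 → A3.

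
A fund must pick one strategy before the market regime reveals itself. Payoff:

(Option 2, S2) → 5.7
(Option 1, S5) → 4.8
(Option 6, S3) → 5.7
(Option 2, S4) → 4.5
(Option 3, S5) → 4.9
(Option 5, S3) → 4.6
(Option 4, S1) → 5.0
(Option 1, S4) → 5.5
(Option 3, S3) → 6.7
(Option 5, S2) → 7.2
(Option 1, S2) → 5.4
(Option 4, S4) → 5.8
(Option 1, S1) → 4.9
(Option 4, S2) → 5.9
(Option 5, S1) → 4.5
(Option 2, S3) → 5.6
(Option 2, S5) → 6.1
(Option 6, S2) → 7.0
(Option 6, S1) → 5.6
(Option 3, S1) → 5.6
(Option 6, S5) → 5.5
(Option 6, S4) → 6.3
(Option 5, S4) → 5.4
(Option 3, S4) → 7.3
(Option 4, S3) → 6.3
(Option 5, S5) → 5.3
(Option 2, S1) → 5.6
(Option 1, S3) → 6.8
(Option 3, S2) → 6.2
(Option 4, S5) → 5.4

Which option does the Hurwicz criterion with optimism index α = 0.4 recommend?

Option 1: 0.4·6.8 + 0.6·4.8 = 5.6
Option 2: 0.4·6.1 + 0.6·4.5 = 5.14
Option 3: 0.4·7.3 + 0.6·4.9 = 5.86
Option 4: 0.4·6.3 + 0.6·5.0 = 5.52
Option 5: 0.4·7.2 + 0.6·4.5 = 5.58
Option 6: 0.4·7.0 + 0.6·5.5 = 6.1
Highest Hurwicz score = 6.1 → Option 6.

Option 6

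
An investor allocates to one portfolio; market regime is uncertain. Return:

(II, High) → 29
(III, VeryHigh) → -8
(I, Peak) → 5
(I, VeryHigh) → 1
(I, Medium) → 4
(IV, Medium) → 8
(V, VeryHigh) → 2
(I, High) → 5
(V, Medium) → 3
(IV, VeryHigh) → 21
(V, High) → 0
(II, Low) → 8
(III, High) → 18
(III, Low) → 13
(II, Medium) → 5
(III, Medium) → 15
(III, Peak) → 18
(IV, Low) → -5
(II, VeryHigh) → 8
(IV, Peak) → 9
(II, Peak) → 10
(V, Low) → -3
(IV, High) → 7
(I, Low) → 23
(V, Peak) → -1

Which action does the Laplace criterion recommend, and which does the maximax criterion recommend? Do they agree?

Row averages: I=7.6, II=12, III=11.2, IV=8, V=0.2
Highest average = 12 → II.
Row maxima: I=23, II=29, III=18, IV=21, V=3
Best best-case = 29 → II.

laplace → II; maximax → II (agree)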